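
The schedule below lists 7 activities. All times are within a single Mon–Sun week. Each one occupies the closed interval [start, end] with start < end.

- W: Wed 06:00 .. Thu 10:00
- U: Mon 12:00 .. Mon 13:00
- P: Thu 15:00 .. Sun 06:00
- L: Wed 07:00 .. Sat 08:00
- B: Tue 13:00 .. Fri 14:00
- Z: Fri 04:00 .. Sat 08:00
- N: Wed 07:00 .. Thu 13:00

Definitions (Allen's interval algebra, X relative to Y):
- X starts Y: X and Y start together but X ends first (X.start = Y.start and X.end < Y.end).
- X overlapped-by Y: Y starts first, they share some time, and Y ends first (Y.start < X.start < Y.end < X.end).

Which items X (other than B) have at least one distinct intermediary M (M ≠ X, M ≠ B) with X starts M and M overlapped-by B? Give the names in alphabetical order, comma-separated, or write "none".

Target B = [Tue 13:00, Fri 14:00].
Intermediaries M with M overlapped-by B: L, P, Z.
Via L — items with X starts L: N.
Via P — items with X starts P: none.
Via Z — items with X starts Z: none.
Union: N.

N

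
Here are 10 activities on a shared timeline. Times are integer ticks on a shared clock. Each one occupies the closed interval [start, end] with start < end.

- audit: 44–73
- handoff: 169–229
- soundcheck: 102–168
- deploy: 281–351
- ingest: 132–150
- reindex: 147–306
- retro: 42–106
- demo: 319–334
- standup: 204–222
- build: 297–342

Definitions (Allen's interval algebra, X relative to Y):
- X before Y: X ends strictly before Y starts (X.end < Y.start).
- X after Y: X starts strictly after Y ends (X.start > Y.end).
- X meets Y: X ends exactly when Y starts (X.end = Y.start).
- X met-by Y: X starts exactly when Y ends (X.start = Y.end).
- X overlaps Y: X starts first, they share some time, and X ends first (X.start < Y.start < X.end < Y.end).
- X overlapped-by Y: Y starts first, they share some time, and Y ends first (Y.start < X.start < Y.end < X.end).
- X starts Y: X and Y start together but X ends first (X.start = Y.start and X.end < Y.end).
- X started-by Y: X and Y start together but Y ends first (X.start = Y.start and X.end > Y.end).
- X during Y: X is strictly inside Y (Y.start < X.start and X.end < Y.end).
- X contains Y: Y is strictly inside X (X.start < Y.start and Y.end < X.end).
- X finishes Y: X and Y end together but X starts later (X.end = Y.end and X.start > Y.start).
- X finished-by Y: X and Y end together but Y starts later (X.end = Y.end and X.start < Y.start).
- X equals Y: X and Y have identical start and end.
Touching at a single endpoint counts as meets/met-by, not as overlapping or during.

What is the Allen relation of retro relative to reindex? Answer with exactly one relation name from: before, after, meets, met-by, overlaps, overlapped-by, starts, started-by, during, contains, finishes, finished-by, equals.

retro = [42, 106]; reindex = [147, 306].
Compare endpoints: retro.start < reindex.start, retro.start < reindex.end, retro.end < reindex.start, retro.end < reindex.end.
That pattern is 'before'.

before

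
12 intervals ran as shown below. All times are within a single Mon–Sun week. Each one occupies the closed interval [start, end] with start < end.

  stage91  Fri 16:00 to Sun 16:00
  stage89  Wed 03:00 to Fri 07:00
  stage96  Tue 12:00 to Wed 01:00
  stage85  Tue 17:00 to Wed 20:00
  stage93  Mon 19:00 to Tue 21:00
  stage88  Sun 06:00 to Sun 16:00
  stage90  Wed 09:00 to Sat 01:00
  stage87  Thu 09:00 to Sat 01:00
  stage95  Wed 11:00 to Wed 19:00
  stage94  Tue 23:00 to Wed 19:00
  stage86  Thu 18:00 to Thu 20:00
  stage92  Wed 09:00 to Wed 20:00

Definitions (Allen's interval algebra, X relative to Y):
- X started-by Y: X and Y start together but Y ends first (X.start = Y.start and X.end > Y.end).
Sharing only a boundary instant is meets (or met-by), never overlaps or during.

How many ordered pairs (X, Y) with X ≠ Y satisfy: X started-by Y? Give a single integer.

Checking all 132 ordered pairs for relation 'started-by'; matching pairs in alphabetical order:
(stage90, stage92): stage90 started-by stage92 ✓
Count: 1.

1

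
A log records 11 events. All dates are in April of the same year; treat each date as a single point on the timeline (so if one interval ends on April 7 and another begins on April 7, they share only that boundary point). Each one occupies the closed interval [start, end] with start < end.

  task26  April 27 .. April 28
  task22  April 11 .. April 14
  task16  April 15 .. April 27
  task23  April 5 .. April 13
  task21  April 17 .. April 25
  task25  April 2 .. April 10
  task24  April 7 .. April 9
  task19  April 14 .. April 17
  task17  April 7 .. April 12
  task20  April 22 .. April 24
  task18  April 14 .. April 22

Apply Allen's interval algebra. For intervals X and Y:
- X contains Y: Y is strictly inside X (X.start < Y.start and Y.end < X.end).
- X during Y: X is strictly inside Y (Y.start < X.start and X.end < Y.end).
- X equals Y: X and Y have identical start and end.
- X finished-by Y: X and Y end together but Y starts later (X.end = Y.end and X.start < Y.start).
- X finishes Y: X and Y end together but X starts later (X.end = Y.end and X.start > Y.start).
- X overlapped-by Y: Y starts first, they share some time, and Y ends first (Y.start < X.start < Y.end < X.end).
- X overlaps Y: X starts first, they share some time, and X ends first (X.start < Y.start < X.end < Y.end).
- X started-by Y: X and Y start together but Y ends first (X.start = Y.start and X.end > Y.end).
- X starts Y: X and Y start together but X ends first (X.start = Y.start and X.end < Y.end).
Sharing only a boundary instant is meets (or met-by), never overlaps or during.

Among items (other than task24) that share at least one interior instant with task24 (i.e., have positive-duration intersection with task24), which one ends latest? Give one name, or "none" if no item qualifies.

Target task24 = [April 7, April 9].
task16 [April 15, April 27] → after → excluded.
task17 [April 7, April 12] → started-by → candidate.
task18 [April 14, April 22] → after → excluded.
task19 [April 14, April 17] → after → excluded.
task20 [April 22, April 24] → after → excluded.
task21 [April 17, April 25] → after → excluded.
task22 [April 11, April 14] → after → excluded.
task23 [April 5, April 13] → contains → candidate.
task25 [April 2, April 10] → contains → candidate.
task26 [April 27, April 28] → after → excluded.
Among candidates, latest end is April 13 → task23.

task23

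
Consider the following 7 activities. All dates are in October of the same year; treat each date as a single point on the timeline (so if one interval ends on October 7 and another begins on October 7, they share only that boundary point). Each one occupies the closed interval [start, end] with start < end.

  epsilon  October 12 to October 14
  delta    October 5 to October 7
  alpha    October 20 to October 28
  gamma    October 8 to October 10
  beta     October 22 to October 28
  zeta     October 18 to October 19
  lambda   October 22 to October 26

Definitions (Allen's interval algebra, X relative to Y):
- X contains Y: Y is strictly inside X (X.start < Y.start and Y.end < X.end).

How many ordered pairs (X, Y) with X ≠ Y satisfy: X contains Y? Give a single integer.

1

Checking all 42 ordered pairs for relation 'contains'; matching pairs in alphabetical order:
(alpha, lambda): alpha contains lambda ✓
Count: 1.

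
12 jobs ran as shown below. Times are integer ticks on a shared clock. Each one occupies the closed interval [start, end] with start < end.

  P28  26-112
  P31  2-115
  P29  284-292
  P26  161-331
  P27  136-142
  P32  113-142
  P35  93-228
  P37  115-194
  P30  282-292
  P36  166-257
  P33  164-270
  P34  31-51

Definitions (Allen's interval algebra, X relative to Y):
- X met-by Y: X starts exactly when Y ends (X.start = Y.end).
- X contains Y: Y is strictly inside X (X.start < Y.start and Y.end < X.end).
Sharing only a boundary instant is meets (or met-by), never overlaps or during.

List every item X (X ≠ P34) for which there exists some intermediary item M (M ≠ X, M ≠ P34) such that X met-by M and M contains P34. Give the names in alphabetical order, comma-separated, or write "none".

Target P34 = [31, 51].
Intermediaries M with M contains P34: P28, P31.
Via P28 — items with X met-by P28: none.
Via P31 — items with X met-by P31: P37.
Union: P37.

P37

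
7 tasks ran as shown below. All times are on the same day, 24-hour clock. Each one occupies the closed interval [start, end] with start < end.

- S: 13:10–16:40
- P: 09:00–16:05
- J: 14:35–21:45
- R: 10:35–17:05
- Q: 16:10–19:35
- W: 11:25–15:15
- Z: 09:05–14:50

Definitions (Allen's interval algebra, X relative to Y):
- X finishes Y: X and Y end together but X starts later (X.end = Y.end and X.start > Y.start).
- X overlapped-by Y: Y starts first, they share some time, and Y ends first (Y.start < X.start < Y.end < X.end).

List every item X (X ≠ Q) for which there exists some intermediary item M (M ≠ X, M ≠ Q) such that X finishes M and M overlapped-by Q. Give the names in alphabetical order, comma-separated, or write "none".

Target Q = [16:10, 19:35].
Intermediaries M with M overlapped-by Q: none.
Union: none.

none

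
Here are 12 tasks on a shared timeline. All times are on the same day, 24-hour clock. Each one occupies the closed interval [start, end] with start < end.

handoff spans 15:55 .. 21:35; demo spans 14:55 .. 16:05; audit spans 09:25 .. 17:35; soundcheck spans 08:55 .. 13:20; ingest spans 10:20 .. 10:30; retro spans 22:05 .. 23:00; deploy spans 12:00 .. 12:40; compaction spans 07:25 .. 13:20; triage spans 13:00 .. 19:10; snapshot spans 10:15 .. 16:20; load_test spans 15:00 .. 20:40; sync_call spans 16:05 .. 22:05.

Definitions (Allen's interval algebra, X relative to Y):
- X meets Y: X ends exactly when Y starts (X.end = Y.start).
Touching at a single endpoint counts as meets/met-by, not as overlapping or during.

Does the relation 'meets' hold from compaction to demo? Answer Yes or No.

compaction = [07:25, 13:20], demo = [14:55, 16:05].
Actual relation of compaction to demo: before.
Asked whether 'meets' holds → No.

No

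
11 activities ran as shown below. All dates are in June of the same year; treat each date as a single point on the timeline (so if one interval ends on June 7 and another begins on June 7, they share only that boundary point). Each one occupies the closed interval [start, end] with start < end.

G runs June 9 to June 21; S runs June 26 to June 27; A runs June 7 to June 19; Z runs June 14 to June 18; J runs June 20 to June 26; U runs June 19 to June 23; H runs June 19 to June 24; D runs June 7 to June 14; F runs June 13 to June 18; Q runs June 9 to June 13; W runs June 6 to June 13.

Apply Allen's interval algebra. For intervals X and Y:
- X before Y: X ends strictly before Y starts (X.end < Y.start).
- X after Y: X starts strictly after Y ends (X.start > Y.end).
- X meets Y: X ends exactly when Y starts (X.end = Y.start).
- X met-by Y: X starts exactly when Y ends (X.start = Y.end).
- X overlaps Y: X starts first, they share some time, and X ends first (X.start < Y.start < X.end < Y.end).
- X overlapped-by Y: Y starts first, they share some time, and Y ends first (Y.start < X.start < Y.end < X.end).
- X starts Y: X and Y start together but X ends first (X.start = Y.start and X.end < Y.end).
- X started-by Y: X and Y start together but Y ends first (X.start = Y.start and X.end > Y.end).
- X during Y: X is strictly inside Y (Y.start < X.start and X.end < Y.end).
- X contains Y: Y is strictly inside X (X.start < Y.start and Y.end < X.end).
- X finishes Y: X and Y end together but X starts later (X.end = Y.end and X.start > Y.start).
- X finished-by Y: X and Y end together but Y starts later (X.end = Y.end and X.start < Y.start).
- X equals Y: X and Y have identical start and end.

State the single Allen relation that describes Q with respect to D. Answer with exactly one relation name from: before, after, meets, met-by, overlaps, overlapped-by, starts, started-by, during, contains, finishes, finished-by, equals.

during

Q = [June 9, June 13]; D = [June 7, June 14].
Compare endpoints: Q.start > D.start, Q.start < D.end, Q.end > D.start, Q.end < D.end.
That pattern is 'during'.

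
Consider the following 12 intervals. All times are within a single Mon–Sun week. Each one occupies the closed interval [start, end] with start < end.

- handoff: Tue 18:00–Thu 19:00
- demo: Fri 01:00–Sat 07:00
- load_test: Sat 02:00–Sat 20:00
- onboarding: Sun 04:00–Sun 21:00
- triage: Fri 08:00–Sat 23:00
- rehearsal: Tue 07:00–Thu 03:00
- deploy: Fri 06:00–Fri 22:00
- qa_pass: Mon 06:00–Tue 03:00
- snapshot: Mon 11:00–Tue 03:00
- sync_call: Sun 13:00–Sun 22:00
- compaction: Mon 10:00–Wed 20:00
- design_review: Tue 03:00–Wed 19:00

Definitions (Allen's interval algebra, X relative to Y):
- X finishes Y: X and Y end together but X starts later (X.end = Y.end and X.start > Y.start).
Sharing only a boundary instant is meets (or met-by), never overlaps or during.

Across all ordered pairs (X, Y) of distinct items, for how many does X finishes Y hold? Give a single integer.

1

Checking all 132 ordered pairs for relation 'finishes'; matching pairs in alphabetical order:
(snapshot, qa_pass): snapshot finishes qa_pass ✓
Count: 1.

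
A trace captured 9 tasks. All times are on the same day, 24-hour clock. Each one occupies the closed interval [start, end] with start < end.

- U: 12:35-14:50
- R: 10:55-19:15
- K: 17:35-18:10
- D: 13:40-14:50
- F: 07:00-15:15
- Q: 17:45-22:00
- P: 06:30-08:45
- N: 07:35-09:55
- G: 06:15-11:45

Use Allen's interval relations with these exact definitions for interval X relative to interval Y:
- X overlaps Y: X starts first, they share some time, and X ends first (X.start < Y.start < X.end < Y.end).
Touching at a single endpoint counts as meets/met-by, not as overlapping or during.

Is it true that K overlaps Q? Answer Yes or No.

K = [17:35, 18:10], Q = [17:45, 22:00].
Actual relation of K to Q: overlaps.
Asked whether 'overlaps' holds → Yes.

Yes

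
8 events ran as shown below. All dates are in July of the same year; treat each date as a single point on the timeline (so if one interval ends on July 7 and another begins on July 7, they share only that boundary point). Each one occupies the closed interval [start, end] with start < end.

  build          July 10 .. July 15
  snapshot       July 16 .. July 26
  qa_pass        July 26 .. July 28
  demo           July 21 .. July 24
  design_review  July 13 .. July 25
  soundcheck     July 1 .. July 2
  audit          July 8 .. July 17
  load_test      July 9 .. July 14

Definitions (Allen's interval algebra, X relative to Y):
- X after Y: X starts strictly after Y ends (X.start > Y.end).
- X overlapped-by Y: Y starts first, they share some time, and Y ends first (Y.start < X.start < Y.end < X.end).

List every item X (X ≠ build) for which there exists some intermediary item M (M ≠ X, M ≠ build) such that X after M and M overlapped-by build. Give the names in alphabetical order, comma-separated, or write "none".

Target build = [July 10, July 15].
Intermediaries M with M overlapped-by build: design_review.
Via design_review — items with X after design_review: qa_pass.
Union: qa_pass.

qa_pass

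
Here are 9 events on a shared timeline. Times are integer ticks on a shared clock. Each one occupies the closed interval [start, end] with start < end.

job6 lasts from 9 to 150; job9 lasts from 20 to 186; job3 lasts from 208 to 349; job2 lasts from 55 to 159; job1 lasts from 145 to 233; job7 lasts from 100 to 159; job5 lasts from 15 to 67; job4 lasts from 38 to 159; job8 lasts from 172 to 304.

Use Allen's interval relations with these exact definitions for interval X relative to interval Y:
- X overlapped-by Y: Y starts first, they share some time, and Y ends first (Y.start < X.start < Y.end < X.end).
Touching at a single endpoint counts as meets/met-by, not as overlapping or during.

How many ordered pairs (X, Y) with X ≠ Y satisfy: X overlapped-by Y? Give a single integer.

Checking all 72 ordered pairs for relation 'overlapped-by'; matching pairs in alphabetical order:
(job1, job2): job1 overlapped-by job2 ✓
(job1, job4): job1 overlapped-by job4 ✓
(job1, job6): job1 overlapped-by job6 ✓
(job1, job7): job1 overlapped-by job7 ✓
(job1, job9): job1 overlapped-by job9 ✓
(job2, job5): job2 overlapped-by job5 ✓
(job2, job6): job2 overlapped-by job6 ✓
(job3, job1): job3 overlapped-by job1 ✓
(job3, job8): job3 overlapped-by job8 ✓
(job4, job5): job4 overlapped-by job5 ✓
(job4, job6): job4 overlapped-by job6 ✓
(job7, job6): job7 overlapped-by job6 ✓
(job8, job1): job8 overlapped-by job1 ✓
(job8, job9): job8 overlapped-by job9 ✓
(job9, job5): job9 overlapped-by job5 ✓
(job9, job6): job9 overlapped-by job6 ✓
Count: 16.

16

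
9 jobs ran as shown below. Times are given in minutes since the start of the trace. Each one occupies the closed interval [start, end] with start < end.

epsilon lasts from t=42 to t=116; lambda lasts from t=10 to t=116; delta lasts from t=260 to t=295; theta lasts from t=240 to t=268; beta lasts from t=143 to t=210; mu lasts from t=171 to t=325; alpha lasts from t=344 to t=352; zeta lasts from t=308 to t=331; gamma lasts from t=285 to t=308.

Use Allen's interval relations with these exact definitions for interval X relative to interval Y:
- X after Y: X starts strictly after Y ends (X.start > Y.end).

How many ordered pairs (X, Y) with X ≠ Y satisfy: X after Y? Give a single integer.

27

Checking all 72 ordered pairs for relation 'after'; matching pairs in alphabetical order:
(alpha, beta): alpha after beta ✓
(alpha, delta): alpha after delta ✓
(alpha, epsilon): alpha after epsilon ✓
(alpha, gamma): alpha after gamma ✓
(alpha, lambda): alpha after lambda ✓
(alpha, mu): alpha after mu ✓
(alpha, theta): alpha after theta ✓
(alpha, zeta): alpha after zeta ✓
(beta, epsilon): beta after epsilon ✓
(beta, lambda): beta after lambda ✓
(delta, beta): delta after beta ✓
(delta, epsilon): delta after epsilon ✓
(delta, lambda): delta after lambda ✓
(gamma, beta): gamma after beta ✓
(gamma, epsilon): gamma after epsilon ✓
(gamma, lambda): gamma after lambda ✓
(gamma, theta): gamma after theta ✓
(mu, epsilon): mu after epsilon ✓
(mu, lambda): mu after lambda ✓
(theta, beta): theta after beta ✓
(theta, epsilon): theta after epsilon ✓
(theta, lambda): theta after lambda ✓
(zeta, beta): zeta after beta ✓
(zeta, delta): zeta after delta ✓
... plus 3 further pairs not listed.
Count: 27.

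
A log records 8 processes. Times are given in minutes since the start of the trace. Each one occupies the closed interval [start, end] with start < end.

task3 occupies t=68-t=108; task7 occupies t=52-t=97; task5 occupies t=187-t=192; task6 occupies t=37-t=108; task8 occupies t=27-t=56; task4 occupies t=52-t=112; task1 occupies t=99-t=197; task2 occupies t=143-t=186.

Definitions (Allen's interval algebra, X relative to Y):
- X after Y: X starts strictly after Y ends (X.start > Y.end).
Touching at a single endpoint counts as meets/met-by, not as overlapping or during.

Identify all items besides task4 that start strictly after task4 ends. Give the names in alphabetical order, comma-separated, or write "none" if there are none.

Target task4 = [t=52, t=112].
task1 [t=99, t=197] → overlapped-by → no.
task2 [t=143, t=186] → after → yes.
task3 [t=68, t=108] → during → no.
task5 [t=187, t=192] → after → yes.
task6 [t=37, t=108] → overlaps → no.
task7 [t=52, t=97] → starts → no.
task8 [t=27, t=56] → overlaps → no.
Result: task2, task5.

task2, task5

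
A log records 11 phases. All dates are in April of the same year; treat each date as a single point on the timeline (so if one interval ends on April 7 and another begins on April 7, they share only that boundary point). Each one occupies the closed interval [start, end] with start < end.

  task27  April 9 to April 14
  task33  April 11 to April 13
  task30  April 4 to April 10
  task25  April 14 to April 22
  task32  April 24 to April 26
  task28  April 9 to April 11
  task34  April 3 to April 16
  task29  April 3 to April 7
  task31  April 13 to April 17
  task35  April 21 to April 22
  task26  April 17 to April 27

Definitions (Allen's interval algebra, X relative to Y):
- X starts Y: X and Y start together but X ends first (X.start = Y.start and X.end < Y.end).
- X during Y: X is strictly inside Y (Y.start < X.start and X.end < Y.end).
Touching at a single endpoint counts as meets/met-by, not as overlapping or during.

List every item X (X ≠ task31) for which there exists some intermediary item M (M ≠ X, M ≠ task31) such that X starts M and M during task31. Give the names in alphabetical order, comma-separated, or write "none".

Target task31 = [April 13, April 17].
Intermediaries M with M during task31: none.
Union: none.

none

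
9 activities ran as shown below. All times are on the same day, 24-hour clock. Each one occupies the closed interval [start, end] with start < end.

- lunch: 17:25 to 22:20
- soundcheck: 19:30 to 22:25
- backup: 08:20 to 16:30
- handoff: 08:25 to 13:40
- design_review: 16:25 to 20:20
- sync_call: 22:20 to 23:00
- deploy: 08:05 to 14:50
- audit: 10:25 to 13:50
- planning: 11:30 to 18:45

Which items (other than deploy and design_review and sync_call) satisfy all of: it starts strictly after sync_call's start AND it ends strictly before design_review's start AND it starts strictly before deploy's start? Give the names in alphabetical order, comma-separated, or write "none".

Conditions: its start is strictly after sync_call's start (X.start > 22:20) AND its end is strictly before design_review's start (X.end < 16:25) AND its start is strictly before deploy's start (X.start < 08:05).
audit: start 10:25 > 22:20? ✗; end 13:50 < 16:25? ✓; start 10:25 < 08:05? ✗ → no.
backup: start 08:20 > 22:20? ✗; end 16:30 < 16:25? ✗; start 08:20 < 08:05? ✗ → no.
handoff: start 08:25 > 22:20? ✗; end 13:40 < 16:25? ✓; start 08:25 < 08:05? ✗ → no.
lunch: start 17:25 > 22:20? ✗; end 22:20 < 16:25? ✗; start 17:25 < 08:05? ✗ → no.
planning: start 11:30 > 22:20? ✗; end 18:45 < 16:25? ✗; start 11:30 < 08:05? ✗ → no.
soundcheck: start 19:30 > 22:20? ✗; end 22:25 < 16:25? ✗; start 19:30 < 08:05? ✗ → no.
Result: none.

none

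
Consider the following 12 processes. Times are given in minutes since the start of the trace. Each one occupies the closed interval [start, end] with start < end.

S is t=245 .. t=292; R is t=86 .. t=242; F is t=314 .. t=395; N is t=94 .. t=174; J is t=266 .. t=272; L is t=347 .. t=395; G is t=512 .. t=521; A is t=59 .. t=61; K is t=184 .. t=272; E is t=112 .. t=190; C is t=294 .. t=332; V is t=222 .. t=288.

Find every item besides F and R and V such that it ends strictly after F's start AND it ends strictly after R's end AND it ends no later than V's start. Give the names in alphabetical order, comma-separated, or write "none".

none

Conditions: its end is strictly after F's start (X.end > t=314) AND its end is strictly after R's end (X.end > t=242) AND its end is no later than V's start (X.end <= t=222).
A: end t=61 > t=314? ✗; end t=61 > t=242? ✗; end t=61 <= t=222? ✓ → no.
C: end t=332 > t=314? ✓; end t=332 > t=242? ✓; end t=332 <= t=222? ✗ → no.
E: end t=190 > t=314? ✗; end t=190 > t=242? ✗; end t=190 <= t=222? ✓ → no.
G: end t=521 > t=314? ✓; end t=521 > t=242? ✓; end t=521 <= t=222? ✗ → no.
J: end t=272 > t=314? ✗; end t=272 > t=242? ✓; end t=272 <= t=222? ✗ → no.
K: end t=272 > t=314? ✗; end t=272 > t=242? ✓; end t=272 <= t=222? ✗ → no.
L: end t=395 > t=314? ✓; end t=395 > t=242? ✓; end t=395 <= t=222? ✗ → no.
N: end t=174 > t=314? ✗; end t=174 > t=242? ✗; end t=174 <= t=222? ✓ → no.
S: end t=292 > t=314? ✗; end t=292 > t=242? ✓; end t=292 <= t=222? ✗ → no.
Result: none.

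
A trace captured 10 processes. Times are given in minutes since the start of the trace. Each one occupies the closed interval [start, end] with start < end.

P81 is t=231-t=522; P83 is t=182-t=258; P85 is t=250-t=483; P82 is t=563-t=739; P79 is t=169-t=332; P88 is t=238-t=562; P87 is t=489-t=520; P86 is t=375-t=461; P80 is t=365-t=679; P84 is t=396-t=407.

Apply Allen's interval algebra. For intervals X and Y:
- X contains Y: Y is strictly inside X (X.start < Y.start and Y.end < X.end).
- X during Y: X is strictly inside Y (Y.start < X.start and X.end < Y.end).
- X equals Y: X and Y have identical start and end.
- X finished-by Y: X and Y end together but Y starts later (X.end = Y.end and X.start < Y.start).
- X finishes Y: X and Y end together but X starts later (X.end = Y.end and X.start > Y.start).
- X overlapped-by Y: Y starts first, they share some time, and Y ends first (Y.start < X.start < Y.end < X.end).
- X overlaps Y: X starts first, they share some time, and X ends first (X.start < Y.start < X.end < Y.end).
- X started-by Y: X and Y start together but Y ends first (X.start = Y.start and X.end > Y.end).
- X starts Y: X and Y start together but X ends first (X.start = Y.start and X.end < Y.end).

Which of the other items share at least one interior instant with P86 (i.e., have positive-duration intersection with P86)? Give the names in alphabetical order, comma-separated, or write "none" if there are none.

Target P86 = [t=375, t=461].
P79 [t=169, t=332] → before → no.
P80 [t=365, t=679] → contains → yes.
P81 [t=231, t=522] → contains → yes.
P82 [t=563, t=739] → after → no.
P83 [t=182, t=258] → before → no.
P84 [t=396, t=407] → during → yes.
P85 [t=250, t=483] → contains → yes.
P87 [t=489, t=520] → after → no.
P88 [t=238, t=562] → contains → yes.
Result: P80, P81, P84, P85, P88.

P80, P81, P84, P85, P88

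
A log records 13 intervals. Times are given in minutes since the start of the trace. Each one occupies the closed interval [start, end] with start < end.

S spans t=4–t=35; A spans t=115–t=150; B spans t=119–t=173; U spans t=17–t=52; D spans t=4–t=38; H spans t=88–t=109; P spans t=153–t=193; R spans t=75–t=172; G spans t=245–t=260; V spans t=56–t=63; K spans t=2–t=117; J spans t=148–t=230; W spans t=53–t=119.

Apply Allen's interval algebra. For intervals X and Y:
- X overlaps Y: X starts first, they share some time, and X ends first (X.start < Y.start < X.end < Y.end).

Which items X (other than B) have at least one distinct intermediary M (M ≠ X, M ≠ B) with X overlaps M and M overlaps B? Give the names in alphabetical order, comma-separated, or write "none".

K, W

Target B = [t=119, t=173].
Intermediaries M with M overlaps B: A, R.
Via A — items with X overlaps A: K, W.
Via R — items with X overlaps R: K, W.
Union: K, W.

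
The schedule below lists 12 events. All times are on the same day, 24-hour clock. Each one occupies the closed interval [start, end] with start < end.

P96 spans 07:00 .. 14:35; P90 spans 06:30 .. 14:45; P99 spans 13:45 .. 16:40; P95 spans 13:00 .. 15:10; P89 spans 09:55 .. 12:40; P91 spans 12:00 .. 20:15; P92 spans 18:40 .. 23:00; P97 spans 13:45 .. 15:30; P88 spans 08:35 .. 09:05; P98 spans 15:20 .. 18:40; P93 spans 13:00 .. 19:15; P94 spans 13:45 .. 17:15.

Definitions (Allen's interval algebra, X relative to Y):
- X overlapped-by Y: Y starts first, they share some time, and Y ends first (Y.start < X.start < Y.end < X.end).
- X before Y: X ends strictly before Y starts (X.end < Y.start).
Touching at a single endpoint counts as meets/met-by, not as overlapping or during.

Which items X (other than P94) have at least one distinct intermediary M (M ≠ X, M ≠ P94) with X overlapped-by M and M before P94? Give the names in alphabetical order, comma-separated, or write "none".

P91

Target P94 = [13:45, 17:15].
Intermediaries M with M before P94: P88, P89.
Via P88 — items with X overlapped-by P88: none.
Via P89 — items with X overlapped-by P89: P91.
Union: P91.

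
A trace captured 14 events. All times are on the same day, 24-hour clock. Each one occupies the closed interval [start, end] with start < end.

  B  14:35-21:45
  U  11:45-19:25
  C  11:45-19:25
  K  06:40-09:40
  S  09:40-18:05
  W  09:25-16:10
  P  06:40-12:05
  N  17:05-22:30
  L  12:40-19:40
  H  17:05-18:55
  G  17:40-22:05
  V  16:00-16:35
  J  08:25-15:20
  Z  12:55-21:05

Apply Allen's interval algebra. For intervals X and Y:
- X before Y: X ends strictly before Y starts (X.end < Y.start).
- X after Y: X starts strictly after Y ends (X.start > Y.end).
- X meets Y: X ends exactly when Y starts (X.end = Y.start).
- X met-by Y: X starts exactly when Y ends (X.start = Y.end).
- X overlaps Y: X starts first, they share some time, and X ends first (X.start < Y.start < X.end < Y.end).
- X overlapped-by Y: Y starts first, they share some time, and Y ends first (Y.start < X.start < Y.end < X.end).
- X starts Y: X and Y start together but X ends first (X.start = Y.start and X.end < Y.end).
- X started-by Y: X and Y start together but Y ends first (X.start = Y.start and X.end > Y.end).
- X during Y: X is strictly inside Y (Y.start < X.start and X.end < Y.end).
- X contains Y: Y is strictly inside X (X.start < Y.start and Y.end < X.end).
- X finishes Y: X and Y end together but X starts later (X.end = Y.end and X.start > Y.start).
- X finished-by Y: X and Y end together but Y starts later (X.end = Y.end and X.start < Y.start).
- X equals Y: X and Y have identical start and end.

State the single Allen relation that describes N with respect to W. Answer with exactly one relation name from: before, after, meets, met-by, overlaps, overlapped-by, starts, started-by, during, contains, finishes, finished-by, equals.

after

N = [17:05, 22:30]; W = [09:25, 16:10].
Compare endpoints: N.start > W.start, N.start > W.end, N.end > W.start, N.end > W.end.
That pattern is 'after'.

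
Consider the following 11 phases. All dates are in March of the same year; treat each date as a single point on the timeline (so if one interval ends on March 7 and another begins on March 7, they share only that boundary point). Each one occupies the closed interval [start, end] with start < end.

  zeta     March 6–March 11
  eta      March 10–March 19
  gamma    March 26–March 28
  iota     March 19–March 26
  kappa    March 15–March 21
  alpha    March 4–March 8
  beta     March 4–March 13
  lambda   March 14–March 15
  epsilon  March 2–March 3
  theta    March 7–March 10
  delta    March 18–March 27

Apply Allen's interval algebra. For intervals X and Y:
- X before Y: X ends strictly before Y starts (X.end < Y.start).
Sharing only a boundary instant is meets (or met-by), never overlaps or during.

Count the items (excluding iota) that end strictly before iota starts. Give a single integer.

6

Target iota = [March 19, March 26].
alpha [March 4, March 8] → before → counts.
beta [March 4, March 13] → before → counts.
delta [March 18, March 27] → contains → no.
epsilon [March 2, March 3] → before → counts.
eta [March 10, March 19] → meets → no.
gamma [March 26, March 28] → met-by → no.
kappa [March 15, March 21] → overlaps → no.
lambda [March 14, March 15] → before → counts.
theta [March 7, March 10] → before → counts.
zeta [March 6, March 11] → before → counts.
Total: 6.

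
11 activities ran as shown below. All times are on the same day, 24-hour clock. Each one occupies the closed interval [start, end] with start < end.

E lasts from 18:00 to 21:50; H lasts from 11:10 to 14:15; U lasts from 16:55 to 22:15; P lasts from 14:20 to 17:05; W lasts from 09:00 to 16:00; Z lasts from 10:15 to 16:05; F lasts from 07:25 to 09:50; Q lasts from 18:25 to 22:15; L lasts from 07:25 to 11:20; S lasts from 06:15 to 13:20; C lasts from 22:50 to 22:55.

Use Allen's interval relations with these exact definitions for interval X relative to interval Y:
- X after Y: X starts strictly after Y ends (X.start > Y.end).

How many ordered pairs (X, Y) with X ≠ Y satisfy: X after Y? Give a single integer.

Checking all 110 ordered pairs for relation 'after'; matching pairs in alphabetical order:
(C, E): C after E ✓
(C, F): C after F ✓
(C, H): C after H ✓
(C, L): C after L ✓
(C, P): C after P ✓
(C, Q): C after Q ✓
(C, S): C after S ✓
(C, U): C after U ✓
(C, W): C after W ✓
(C, Z): C after Z ✓
(E, F): E after F ✓
(E, H): E after H ✓
(E, L): E after L ✓
(E, P): E after P ✓
(E, S): E after S ✓
(E, W): E after W ✓
(E, Z): E after Z ✓
(H, F): H after F ✓
(P, F): P after F ✓
(P, H): P after H ✓
(P, L): P after L ✓
(P, S): P after S ✓
(Q, F): Q after F ✓
(Q, H): Q after H ✓
... plus 12 further pairs not listed.
Count: 36.

36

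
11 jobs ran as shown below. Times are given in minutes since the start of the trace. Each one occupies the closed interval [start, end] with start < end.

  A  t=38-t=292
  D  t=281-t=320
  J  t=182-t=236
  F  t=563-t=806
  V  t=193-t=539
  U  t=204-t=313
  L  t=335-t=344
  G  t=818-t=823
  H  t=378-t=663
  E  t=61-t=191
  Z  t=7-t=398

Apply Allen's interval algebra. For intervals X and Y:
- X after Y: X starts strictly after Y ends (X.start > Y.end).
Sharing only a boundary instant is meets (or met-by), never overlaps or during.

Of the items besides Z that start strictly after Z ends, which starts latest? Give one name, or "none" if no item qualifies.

G

Target Z = [t=7, t=398].
A [t=38, t=292] → during → excluded.
D [t=281, t=320] → during → excluded.
E [t=61, t=191] → during → excluded.
F [t=563, t=806] → after → candidate.
G [t=818, t=823] → after → candidate.
H [t=378, t=663] → overlapped-by → excluded.
J [t=182, t=236] → during → excluded.
L [t=335, t=344] → during → excluded.
U [t=204, t=313] → during → excluded.
V [t=193, t=539] → overlapped-by → excluded.
Among candidates, latest start is t=818 → G.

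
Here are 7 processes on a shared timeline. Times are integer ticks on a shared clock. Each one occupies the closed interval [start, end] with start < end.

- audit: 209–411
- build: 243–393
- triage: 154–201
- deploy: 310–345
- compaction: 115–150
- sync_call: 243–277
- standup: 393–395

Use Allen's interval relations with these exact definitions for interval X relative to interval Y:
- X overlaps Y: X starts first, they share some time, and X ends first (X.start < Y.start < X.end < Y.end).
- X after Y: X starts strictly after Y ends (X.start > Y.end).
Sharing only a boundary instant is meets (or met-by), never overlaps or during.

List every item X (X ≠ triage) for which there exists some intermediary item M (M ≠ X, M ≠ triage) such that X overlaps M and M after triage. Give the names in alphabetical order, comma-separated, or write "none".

none

Target triage = [154, 201].
Intermediaries M with M after triage: audit, build, deploy, standup, sync_call.
Via audit — items with X overlaps audit: none.
Via build — items with X overlaps build: none.
Via deploy — items with X overlaps deploy: none.
Via standup — items with X overlaps standup: none.
Via sync_call — items with X overlaps sync_call: none.
Union: none.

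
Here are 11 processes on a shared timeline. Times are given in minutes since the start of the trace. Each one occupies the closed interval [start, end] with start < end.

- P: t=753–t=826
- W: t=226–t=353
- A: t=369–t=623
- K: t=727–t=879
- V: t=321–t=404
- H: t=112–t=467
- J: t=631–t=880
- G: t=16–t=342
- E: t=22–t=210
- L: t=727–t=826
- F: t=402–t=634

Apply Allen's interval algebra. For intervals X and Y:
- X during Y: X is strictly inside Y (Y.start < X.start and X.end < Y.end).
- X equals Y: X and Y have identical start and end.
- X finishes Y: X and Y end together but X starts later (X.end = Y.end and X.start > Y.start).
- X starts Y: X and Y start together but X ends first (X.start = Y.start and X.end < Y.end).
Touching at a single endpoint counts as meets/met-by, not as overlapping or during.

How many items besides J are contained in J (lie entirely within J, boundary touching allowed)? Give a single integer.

3

Target J = [t=631, t=880].
A [t=369, t=623] → before → no.
E [t=22, t=210] → before → no.
F [t=402, t=634] → overlaps → no.
G [t=16, t=342] → before → no.
H [t=112, t=467] → before → no.
K [t=727, t=879] → during → counts.
L [t=727, t=826] → during → counts.
P [t=753, t=826] → during → counts.
V [t=321, t=404] → before → no.
W [t=226, t=353] → before → no.
Total: 3.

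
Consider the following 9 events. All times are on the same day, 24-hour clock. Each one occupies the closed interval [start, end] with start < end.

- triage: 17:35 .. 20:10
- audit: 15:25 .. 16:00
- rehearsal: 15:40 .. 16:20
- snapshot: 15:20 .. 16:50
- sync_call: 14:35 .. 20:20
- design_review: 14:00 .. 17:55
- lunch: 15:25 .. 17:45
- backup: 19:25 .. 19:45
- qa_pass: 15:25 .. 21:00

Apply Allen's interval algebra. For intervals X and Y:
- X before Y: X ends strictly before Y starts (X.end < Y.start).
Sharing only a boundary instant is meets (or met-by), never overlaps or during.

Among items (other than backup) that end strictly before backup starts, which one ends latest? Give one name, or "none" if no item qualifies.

Target backup = [19:25, 19:45].
audit [15:25, 16:00] → before → candidate.
design_review [14:00, 17:55] → before → candidate.
lunch [15:25, 17:45] → before → candidate.
qa_pass [15:25, 21:00] → contains → excluded.
rehearsal [15:40, 16:20] → before → candidate.
snapshot [15:20, 16:50] → before → candidate.
sync_call [14:35, 20:20] → contains → excluded.
triage [17:35, 20:10] → contains → excluded.
Among candidates, latest end is 17:55 → design_review.

design_review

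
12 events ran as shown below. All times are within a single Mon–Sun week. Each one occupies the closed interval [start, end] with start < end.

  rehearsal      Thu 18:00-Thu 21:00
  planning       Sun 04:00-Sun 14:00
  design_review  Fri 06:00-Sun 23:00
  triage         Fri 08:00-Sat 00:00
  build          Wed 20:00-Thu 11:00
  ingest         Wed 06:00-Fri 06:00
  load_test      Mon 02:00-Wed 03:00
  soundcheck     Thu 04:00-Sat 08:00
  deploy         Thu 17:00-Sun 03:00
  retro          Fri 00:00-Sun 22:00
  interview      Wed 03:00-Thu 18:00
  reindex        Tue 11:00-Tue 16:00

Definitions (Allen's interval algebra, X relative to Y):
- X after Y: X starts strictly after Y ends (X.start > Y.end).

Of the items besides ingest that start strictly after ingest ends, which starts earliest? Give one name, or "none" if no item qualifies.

triage

Target ingest = [Wed 06:00, Fri 06:00].
build [Wed 20:00, Thu 11:00] → during → excluded.
deploy [Thu 17:00, Sun 03:00] → overlapped-by → excluded.
design_review [Fri 06:00, Sun 23:00] → met-by → excluded.
interview [Wed 03:00, Thu 18:00] → overlaps → excluded.
load_test [Mon 02:00, Wed 03:00] → before → excluded.
planning [Sun 04:00, Sun 14:00] → after → candidate.
rehearsal [Thu 18:00, Thu 21:00] → during → excluded.
reindex [Tue 11:00, Tue 16:00] → before → excluded.
retro [Fri 00:00, Sun 22:00] → overlapped-by → excluded.
soundcheck [Thu 04:00, Sat 08:00] → overlapped-by → excluded.
triage [Fri 08:00, Sat 00:00] → after → candidate.
Among candidates, earliest start is Fri 08:00 → triage.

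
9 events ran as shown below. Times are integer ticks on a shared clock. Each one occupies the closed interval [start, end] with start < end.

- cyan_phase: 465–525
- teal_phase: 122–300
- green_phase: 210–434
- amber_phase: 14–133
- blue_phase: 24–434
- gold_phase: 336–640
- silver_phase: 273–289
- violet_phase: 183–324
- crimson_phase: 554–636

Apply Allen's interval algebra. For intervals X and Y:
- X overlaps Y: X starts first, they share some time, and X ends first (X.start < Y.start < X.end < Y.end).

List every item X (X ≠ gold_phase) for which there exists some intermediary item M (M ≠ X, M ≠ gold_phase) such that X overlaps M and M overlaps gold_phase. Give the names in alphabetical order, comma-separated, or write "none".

amber_phase, teal_phase, violet_phase

Target gold_phase = [336, 640].
Intermediaries M with M overlaps gold_phase: blue_phase, green_phase.
Via blue_phase — items with X overlaps blue_phase: amber_phase.
Via green_phase — items with X overlaps green_phase: teal_phase, violet_phase.
Union: amber_phase, teal_phase, violet_phase.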